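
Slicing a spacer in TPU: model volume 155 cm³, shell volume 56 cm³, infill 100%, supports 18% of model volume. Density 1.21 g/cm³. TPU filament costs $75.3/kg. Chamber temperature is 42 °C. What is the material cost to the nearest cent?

Volume inside the shell = 155 − 56 = 99 cm³.
Infill deposited: 1.00 × 99 → 99 cm³.
Support = 0.18 × 155 = 27.9 cm³.
Total extruded = 56 + 99 + 27.9 = 182.9 cm³.
Mass = 182.9 × 1.21, so 221.309 g.
Cost = 221.309 g / 1000 × $75.3/kg = $16.66.

$16.66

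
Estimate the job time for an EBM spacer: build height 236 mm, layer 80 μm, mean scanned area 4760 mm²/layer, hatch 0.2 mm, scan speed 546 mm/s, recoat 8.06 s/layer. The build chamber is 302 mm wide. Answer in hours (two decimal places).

42.32 hours

Number of layers: 236 / 0.08 → 2950 (rounded up).
Hatch length per layer = 4760 / 0.2, so 23800 mm.
Per-layer scan time = 23800 / 546 = 43.5897 s.
Time per layer: 43.5897 + 8.06 → 51.6497 s.
2950 layers × 51.6497 s/layer = 152366.615 s, i.e. 42.32 hours.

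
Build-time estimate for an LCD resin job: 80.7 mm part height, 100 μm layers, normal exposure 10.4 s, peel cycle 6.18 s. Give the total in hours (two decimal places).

Layers = ⌈80.7/0.1⌉ = 807.
Per-layer time = 10.4 + 6.18, so 16.58 s.
Total = 807 × 16.58 = 13380.06 s = 3.72 hours.

3.72 hours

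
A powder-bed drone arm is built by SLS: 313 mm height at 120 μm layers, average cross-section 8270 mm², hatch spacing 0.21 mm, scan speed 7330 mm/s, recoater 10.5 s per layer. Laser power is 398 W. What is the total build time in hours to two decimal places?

11.50 hours

Number of layers: 313 / 0.12 → 2609 (rounded up).
Hatch length per layer: 8270 / 0.21 → 39381 mm.
Scan time per layer = 39381 / 7330 = 5.3726 s.
Layer cycle = 5.3726 + 10.5 = 15.8726 s.
Build time = 2609 × 15.8726 = 41411.6134 s = 11.50 hours.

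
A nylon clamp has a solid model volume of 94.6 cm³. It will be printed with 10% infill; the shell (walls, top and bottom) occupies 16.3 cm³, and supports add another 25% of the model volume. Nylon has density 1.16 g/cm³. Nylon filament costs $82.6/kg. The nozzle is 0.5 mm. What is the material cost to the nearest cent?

Interior volume = 94.6 − 16.3, so 78.3 cm³.
Infill volume: 0.10 × 78.3 → 7.83 cm³.
Support = 0.25 × 94.6, so 23.65 cm³.
Total printed volume: 16.3 + 7.83 + 23.65 → 47.78 cm³.
Mass = 47.78 × 1.16 = 55.4248 g.
At $82.6/kg: 55.4248/1000 × 82.6 = $4.58.

$4.58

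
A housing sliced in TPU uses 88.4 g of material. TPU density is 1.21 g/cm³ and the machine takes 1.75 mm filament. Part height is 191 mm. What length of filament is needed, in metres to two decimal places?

Extruded volume: 88.4/1.21 = 73.0579 cm³ (73057.9 mm³).
Filament cross-section = π × (1.75/2)² = 2.4053 mm².
Length = 73057.9 / 2.4053 = 30373.72 mm = 30.37 m.

30.37 m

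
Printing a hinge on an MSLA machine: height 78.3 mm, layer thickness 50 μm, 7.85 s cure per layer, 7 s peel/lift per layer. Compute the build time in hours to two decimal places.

6.46 hours

Layers = ⌈78.3/0.05⌉ = 1566.
Cycle time = 7.85 + 7, so 14.85 s.
Build time: 1566 × 14.85 s = 23255.1 s, i.e. 6.46 hours.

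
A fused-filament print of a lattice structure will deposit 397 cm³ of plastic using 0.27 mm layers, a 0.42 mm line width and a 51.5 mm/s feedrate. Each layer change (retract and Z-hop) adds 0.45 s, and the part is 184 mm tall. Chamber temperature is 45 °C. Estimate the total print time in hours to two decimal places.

Extrusion cross-section: 0.27 × 0.42 → 0.1134 mm².
Toolpath length = 397 cm³ / 0.1134 mm² = 397000 / 0.1134 = 3500881.8 mm.
Time extruding = 3500881.8 / 51.5, so 67978.3 s.
Layers = ⌈184/0.27⌉ = 682.
Non-print overhead: 682 × 0.45 → 306.9 s.
Total = 67978.3 + 306.9 = 68285.2 s = 18.97 hours.

18.97 hours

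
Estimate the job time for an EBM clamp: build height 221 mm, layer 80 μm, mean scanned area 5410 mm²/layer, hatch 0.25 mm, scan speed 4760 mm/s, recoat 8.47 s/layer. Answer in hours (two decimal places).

9.99 hours

Layer count = ceil(221 / 0.08) = 2763.
Hatch length per layer: 5410 / 0.25 → 21640 mm.
Scan time per layer = 21640 / 4760 = 4.5462 s.
Per-layer time = 4.5462 + 8.47 = 13.0162 s.
Build time = 2763 × 13.0162 = 35963.7606 s = 9.99 hours.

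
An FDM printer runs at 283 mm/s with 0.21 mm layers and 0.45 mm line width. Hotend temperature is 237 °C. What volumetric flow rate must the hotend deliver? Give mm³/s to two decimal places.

Extrusion cross-section = 0.21 × 0.45 = 0.0945 mm².
Volumetric flow = 283 × 0.0945 = 26.74 mm³/s.

26.74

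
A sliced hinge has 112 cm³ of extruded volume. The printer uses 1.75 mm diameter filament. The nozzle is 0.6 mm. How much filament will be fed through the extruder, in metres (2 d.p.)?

46.56 m

Cross-section of 1.75 mm filament: π·(1.75/2)² = 2.4053 mm².
Length = 112 cm³ / 2.4053 mm² = 112000 / 2.4053 = 46563.84 mm = 46.56 m.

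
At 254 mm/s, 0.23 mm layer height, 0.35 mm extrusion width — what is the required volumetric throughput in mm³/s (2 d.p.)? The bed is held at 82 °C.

Extrusion cross-section: 0.23 × 0.35 → 0.0805 mm².
Q = v·A = 254 × 0.0805 = 20.45 mm³/s.

20.45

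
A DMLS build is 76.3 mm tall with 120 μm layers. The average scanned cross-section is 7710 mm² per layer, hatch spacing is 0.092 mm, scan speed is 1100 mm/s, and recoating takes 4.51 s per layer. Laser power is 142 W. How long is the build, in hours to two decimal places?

14.26 hours

Number of layers: 76.3 / 0.12 → 636 (rounded up).
Scan path per layer = 7710 / 0.092 = 83804.3 mm.
Per-layer scan time = 83804.3 / 1100 = 76.1857 s.
Per-layer time: 76.1857 + 4.51 → 80.6957 s.
636 layers × 80.6957 s/layer = 51322.4652 s, i.e. 14.26 hours.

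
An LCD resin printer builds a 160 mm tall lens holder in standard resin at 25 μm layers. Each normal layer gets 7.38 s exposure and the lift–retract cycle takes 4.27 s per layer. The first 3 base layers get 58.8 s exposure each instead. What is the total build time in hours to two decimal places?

Layer count = ceil(160 / 0.025) = 6400.
Burn-in layers = 3 × (58.8 + 4.27) = 189.21 s.
Normal layers = 6397 × (7.38 + 4.27), so 74525.05 s.
Total = 189.21 + 74525.05 = 74714.26 s = 20.75 hours.

20.75 hours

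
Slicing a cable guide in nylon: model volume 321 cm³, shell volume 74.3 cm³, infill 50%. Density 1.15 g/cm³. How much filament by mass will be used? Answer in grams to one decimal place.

Infill region: 321 − 74.3 → 246.7 cm³.
Infill volume = 0.50 × 246.7 = 123.35 cm³.
Total printed volume = 74.3 + 123.35, so 197.65 cm³.
Mass: 197.65 × 1.15 → 227.2975 g.

227.3 g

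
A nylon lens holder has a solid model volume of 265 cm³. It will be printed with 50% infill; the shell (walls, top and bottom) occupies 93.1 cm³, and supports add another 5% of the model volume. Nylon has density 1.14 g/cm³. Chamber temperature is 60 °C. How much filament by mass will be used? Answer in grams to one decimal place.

219.2 g

Volume inside the shell: 265 − 93.1 → 171.9 cm³.
Deposited infill = 0.50 × 171.9, so 85.95 cm³.
Support: 0.05 × 265 → 13.25 cm³.
Deposited volume = 93.1 + 85.95 + 13.25, so 192.3 cm³.
Mass: 192.3 × 1.14 → 219.222 g.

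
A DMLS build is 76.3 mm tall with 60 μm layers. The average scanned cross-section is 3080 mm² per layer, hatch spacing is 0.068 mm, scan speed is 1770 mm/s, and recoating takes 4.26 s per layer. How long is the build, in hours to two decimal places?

Number of layers: 76.3 / 0.06 → 1272 (rounded up).
Hatch length per layer = 3080 / 0.068 = 45294.1 mm.
Scan time per layer: 45294.1 / 1770 → 25.5899 s.
Layer cycle = 25.5899 + 4.26 = 29.8499 s.
1272 layers × 29.8499 s/layer = 37969.0728 s, i.e. 10.55 hours.

10.55 hours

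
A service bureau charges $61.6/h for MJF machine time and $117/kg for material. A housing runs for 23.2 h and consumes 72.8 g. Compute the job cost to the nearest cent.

$1437.64

Machine-time cost = 61.6 × 23.2, so $1429.12.
Material charge = 117 × 72.8/1000 = $8.5176.
Job cost: 1429.12 + 8.5176 = 1437.6376 ≈ $1437.64.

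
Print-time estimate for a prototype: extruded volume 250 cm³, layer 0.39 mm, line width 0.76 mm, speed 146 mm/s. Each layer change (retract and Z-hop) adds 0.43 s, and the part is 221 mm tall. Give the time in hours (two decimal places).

1.67 hours

Bead cross-section: 0.39 × 0.76 → 0.2964 mm².
Total extruded path = 250000/0.2964 = 843454.8 mm.
Print-move time = 843454.8 / 146 = 5777.1 s.
Layers = ⌈221/0.39⌉ = 567.
Non-print overhead = 567 × 0.43, so 243.81 s.
Altogether 5777.1 + 243.81 = 6020.91 s, i.e. 1.67 hours.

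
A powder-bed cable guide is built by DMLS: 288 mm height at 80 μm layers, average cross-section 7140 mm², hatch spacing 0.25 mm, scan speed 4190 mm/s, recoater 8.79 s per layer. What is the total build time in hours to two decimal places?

Layer count = ceil(288 / 0.08) = 3600.
Scan path per layer = 7140 / 0.25 = 28560 mm.
Scan time per layer: 28560 / 4190 → 6.8162 s.
Time per layer: 6.8162 + 8.79 → 15.6062 s.
3600 layers × 15.6062 s/layer = 56182.32 s, i.e. 15.61 hours.

15.61 hours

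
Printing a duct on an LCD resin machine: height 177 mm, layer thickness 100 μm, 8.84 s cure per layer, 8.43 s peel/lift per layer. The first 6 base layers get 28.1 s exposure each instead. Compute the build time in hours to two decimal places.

8.52 hours

Layer count = ceil(177 / 0.1) = 1770.
Base layers: 6 × (28.1 + 8.43) → 219.18 s.
Normal layers = 1764 × (8.84 + 8.43), so 30464.28 s.
Total = 219.18 + 30464.28 = 30683.46 s = 8.52 hours.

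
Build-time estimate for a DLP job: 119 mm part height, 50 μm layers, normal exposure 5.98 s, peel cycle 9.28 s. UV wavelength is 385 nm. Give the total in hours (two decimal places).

10.09 hours

Number of layers: 119 / 0.05 → 2380 (rounded up).
Cycle time: 5.98 + 9.28 → 15.26 s.
Build time: 2380 × 15.26 s = 36318.8 s, i.e. 10.09 hours.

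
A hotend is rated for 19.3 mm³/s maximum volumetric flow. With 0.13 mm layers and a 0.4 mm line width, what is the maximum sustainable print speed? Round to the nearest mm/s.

371 mm/s

A = 0.13 × 0.4 = 0.052 mm².
Max speed = 19.3 / 0.052 = 371.15 ≈ 371 mm/s.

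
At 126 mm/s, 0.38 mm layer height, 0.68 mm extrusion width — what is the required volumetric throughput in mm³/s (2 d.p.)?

32.56

Extrusion cross-section = 0.38 × 0.68 = 0.2584 mm².
Q = v·A = 126 × 0.2584 = 32.56 mm³/s.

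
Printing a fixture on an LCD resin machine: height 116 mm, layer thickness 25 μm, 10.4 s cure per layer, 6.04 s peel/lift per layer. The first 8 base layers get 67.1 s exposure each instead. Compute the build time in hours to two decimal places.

21.32 hours

Layers = ⌈116/0.025⌉ = 4640.
Burn-in layers = 8 × (67.1 + 6.04), so 585.12 s.
Regular layers: 4632 × (10.4 + 6.04) → 76150.08 s.
Total = 585.12 + 76150.08 = 76735.2 s = 21.32 hours.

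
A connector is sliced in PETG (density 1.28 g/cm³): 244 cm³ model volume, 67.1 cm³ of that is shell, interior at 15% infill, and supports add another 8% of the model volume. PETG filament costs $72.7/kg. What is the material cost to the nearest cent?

Interior volume = 244 − 67.1, so 176.9 cm³.
Infill volume = 0.15 × 176.9, so 26.535 cm³.
Support = 0.08 × 244, so 19.52 cm³.
Total printed volume: 67.1 + 26.535 + 19.52 → 113.155 cm³.
Mass = 113.155 × 1.28 = 144.8384 g.
Cost = 144.8384 g / 1000 × $72.7/kg = $10.53.

$10.53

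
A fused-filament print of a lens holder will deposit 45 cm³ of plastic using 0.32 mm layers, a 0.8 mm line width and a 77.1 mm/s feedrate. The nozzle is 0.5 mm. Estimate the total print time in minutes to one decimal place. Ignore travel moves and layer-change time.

Bead cross-section = 0.32 × 0.8 = 0.256 mm².
Toolpath length = 45 cm³ / 0.256 mm² = 45000 / 0.256 = 175781.3 mm.
Time extruding: 175781.3 / 77.1 → 2279.9 s.
That's 2279.9 s → 38.0 minutes.

38.0 minutes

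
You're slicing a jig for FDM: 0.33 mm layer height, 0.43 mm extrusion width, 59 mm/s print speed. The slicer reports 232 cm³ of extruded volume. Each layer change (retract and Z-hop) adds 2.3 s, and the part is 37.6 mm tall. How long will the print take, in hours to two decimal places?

Bead cross-section = 0.33 × 0.43, so 0.1419 mm².
Total extruded path = 232000/0.1419 = 1634954.2 mm.
Time extruding: 1634954.2 / 59 → 27711.1 s.
Number of layers: 37.6 / 0.33 → 114 (rounded up).
Non-print overhead: 114 × 2.3 → 262.2 s.
Total = 27711.1 + 262.2 = 27973.3 s = 7.77 hours.

7.77 hours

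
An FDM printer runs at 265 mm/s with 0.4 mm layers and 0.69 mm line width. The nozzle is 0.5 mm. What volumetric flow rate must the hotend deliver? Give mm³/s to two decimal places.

73.14

Bead cross-section = 0.4 × 0.69 = 0.276 mm².
Q = v·A = 265 × 0.276 = 73.14 mm³/s.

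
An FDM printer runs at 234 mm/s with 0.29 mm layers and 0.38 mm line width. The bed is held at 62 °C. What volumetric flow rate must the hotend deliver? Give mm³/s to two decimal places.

25.79

A = 0.29 × 0.38 = 0.1102 mm².
Q = v·A = 234 × 0.1102 = 25.79 mm³/s.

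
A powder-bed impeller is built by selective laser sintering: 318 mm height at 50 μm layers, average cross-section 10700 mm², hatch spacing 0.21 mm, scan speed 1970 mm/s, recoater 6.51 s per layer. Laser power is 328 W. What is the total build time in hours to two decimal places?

57.19 hours

Number of layers: 318 / 0.05 → 6360 (rounded up).
Scan path per layer: 10700 / 0.21 → 50952.4 mm.
Per-layer scan time: 50952.4 / 1970 → 25.8642 s.
Time per layer: 25.8642 + 6.51 → 32.3742 s.
Total: 6360 × 32.3742 s = 205899.912 s → 57.19 hours.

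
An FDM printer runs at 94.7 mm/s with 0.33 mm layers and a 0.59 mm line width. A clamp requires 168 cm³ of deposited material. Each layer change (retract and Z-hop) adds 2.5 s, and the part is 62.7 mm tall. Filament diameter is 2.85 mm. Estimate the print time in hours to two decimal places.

Line area = 0.33 × 0.59, so 0.1947 mm².
Total extruded path = 168000/0.1947 = 862865.9 mm.
Extrusion time = 862865.9 / 94.7, so 9111.6 s.
Layers = ⌈62.7/0.33⌉ = 190.
Non-print overhead = 190 × 2.5, so 475 s.
Total = 9111.6 + 475 = 9586.6 s = 2.66 hours.

2.66 hours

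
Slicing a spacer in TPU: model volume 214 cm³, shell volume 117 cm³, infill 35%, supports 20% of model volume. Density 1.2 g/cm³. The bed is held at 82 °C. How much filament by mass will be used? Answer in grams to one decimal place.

Infill region: 214 − 117 → 97 cm³.
Infill volume = 0.35 × 97 = 33.95 cm³.
Support = 0.20 × 214 = 42.8 cm³.
Total extruded: 117 + 33.95 + 42.8 → 193.75 cm³.
Mass = 193.75 × 1.2 = 232.5 g.

232.5 g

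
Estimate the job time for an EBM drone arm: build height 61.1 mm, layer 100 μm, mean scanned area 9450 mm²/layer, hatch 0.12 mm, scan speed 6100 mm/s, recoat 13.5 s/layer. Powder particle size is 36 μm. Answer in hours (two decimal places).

4.48 hours

Layers = ⌈61.1/0.1⌉ = 611.
Per-layer scan distance = 9450 / 0.12, so 78750 mm.
Per-layer scan time: 78750 / 6100 → 12.9098 s.
Time per layer: 12.9098 + 13.5 → 26.4098 s.
611 layers × 26.4098 s/layer = 16136.3878 s, i.e. 4.48 hours.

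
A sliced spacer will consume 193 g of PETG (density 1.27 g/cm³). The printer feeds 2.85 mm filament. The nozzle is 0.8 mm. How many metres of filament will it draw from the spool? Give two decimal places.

Extruded volume: 193/1.27 = 151.9685 cm³ (151968.5 mm³).
A = π r² = π × 1.425² = 6.3794 mm².
L = V/A = 151968.5/6.3794 = 23821.75 mm → 23.82 m.

23.82 m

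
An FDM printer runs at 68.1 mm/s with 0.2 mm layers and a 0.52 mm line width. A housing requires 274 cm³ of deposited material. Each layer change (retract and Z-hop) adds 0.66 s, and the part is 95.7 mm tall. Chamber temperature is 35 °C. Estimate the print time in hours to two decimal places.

10.83 hours

Extrusion cross-section = 0.2 × 0.52, so 0.104 mm².
Toolpath length = 274 cm³ / 0.104 mm² = 274000 / 0.104 = 2634615.4 mm.
Print-move time: 2634615.4 / 68.1 → 38687.5 s.
Layers = ⌈95.7/0.2⌉ = 479.
Non-print overhead: 479 × 0.66 → 316.14 s.
Total = 38687.5 + 316.14 = 39003.64 s = 10.83 hours.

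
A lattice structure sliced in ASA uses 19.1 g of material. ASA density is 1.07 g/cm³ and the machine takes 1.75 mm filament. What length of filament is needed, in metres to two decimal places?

7.42 m

Volume = 19.1 g / 1.07 g·cm⁻³ = 17.8505 cm³ = 17850.5 mm³.
A = π r² = π × 0.875² = 2.4053 mm².
Length = 17850.5 / 2.4053 = 7421.32 mm = 7.42 m.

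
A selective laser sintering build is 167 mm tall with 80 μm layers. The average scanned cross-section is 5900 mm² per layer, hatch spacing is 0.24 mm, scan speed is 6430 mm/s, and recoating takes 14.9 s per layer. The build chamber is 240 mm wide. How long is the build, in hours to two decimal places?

Layer count = ceil(167 / 0.08) = 2088.
Hatch length per layer: 5900 / 0.24 → 24583.3 mm.
Scan time per layer: 24583.3 / 6430 → 3.8232 s.
Time per layer: 3.8232 + 14.9 → 18.7232 s.
Total: 2088 × 18.7232 s = 39094.0416 s → 10.86 hours.

10.86 hours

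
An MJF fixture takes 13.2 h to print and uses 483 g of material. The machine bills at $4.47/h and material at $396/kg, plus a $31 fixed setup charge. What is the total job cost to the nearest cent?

Machine cost = 4.47 × 13.2, so $59.004.
Feedstock cost = 396 × 483/1000 = $191.268.
Total = 59.004 + 191.268 + 31 = 281.272 ≈ $281.27.

$281.27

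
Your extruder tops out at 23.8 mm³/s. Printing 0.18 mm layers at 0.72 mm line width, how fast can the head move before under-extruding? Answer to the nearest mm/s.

Extrusion cross-section = 0.18 × 0.72, so 0.1296 mm².
v_max = Q/A = 23.8/0.1296 = 183.64 mm/s → 184 mm/s.

184 mm/s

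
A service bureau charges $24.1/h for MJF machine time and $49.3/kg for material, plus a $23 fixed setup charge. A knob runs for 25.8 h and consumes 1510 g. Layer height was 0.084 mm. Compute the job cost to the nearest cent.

Time charge = 24.1 × 25.8 = $621.78.
Material cost: 49.3 × 1510/1000 → $74.443.
Total = 621.78 + 74.443 + 23 = 719.223 ≈ $719.22.

$719.22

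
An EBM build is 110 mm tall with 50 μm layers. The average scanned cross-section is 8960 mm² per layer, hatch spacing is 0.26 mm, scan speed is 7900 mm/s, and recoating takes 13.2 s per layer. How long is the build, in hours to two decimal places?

10.73 hours

Layers = ⌈110/0.05⌉ = 2200.
Per-layer scan distance: 8960 / 0.26 → 34461.5 mm.
Beam time per layer: 34461.5 / 7900 → 4.3622 s.
Time per layer: 4.3622 + 13.2 → 17.5622 s.
2200 layers × 17.5622 s/layer = 38636.84 s, i.e. 10.73 hours.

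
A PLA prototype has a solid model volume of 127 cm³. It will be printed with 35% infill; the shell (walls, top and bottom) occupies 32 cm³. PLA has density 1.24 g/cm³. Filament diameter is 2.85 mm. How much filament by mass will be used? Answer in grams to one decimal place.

Volume inside the shell: 127 − 32 → 95 cm³.
Infill volume = 0.35 × 95, so 33.25 cm³.
Total printed volume: 32 + 33.25 → 65.25 cm³.
Mass = 65.25 × 1.24 = 80.91 g.

80.9 g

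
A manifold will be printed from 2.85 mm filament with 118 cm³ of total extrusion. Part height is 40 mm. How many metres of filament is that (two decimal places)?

18.50 m

A = π r² = π × 1.425² = 6.3794 mm².
Length = 118 cm³ / 6.3794 mm² = 118000 / 6.3794 = 18497.04 mm = 18.50 m.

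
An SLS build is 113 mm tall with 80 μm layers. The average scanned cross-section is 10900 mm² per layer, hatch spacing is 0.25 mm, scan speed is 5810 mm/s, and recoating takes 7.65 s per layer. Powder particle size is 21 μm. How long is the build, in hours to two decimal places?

Layer count = ceil(113 / 0.08) = 1413.
Per-layer scan distance = 10900 / 0.25, so 43600 mm.
Per-layer scan time = 43600 / 5810 = 7.5043 s.
Per-layer time = 7.5043 + 7.65, so 15.1543 s.
Build time = 1413 × 15.1543 = 21413.0259 s = 5.95 hours.

5.95 hours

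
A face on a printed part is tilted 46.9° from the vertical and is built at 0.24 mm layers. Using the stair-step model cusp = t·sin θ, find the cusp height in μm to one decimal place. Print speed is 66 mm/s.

175.2 μm

h_c = t·sin θ = 0.24 × 0.7302 = 0.175248 mm (175.2 μm).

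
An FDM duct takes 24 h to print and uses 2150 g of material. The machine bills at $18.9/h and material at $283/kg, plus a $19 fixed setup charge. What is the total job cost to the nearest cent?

Time charge = 18.9 × 24, so $453.60.
Feedstock cost = 283 × 2150/1000 = $608.45.
Adding setup: 453.60 + 608.45 + 19 → $1081.05.

$1081.05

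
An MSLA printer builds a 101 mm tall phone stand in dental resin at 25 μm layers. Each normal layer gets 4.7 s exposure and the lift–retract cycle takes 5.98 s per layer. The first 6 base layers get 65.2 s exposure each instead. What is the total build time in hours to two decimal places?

12.09 hours

Number of layers: 101 / 0.025 → 4040 (rounded up).
Base layers: 6 × (65.2 + 5.98) → 427.08 s.
Regular layers = 4034 × (4.7 + 5.98), so 43083.12 s.
Total = 427.08 + 43083.12 = 43510.2 s = 12.09 hours.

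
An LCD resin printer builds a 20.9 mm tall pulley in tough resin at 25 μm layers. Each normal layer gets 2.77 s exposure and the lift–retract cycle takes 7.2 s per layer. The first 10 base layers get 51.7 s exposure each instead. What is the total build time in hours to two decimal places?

Layer count = ceil(20.9 / 0.025) = 836.
Burn-in layers: 10 × (51.7 + 7.2) → 589 s.
Normal layers = 826 × (2.77 + 7.2) = 8235.22 s.
Total = 589 + 8235.22 = 8824.22 s = 2.45 hours.

2.45 hours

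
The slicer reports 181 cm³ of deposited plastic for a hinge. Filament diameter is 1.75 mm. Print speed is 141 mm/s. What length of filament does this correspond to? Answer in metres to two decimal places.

A = π r² = π × 0.875² = 2.4053 mm².
L = 181000 mm³ / 2.4053 mm² = 75250.49 mm, i.e. 75.25 m.

75.25 m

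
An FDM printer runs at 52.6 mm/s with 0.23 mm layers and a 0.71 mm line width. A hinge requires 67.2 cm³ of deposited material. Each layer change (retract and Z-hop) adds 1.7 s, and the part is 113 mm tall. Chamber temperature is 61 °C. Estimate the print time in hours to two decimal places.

2.41 hours

Extrusion cross-section = 0.23 × 0.71, so 0.1633 mm².
Path length: 67200 mm³ / 0.1633 mm² → 411512.6 mm.
Time extruding = 411512.6 / 52.6, so 7823.4 s.
Number of layers: 113 / 0.23 → 492 (rounded up).
Non-print overhead = 492 × 1.7 = 836.4 s.
Total = 7823.4 + 836.4 = 8659.8 s = 2.41 hours.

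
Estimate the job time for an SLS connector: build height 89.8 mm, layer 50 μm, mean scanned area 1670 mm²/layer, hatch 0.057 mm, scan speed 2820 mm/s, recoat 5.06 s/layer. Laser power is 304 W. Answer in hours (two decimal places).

Number of layers: 89.8 / 0.05 → 1796 (rounded up).
Per-layer scan distance = 1670 / 0.057 = 29298.2 mm.
Scan time per layer: 29298.2 / 2820 → 10.3894 s.
Layer cycle = 10.3894 + 5.06, so 15.4494 s.
Total: 1796 × 15.4494 s = 27747.1224 s → 7.71 hours.

7.71 hours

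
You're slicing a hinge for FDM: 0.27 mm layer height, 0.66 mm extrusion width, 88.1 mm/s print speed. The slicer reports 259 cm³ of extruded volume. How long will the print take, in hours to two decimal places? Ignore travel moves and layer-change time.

Bead cross-section = 0.27 × 0.66 = 0.1782 mm².
Toolpath length = 259 cm³ / 0.1782 mm² = 259000 / 0.1782 = 1453423.1 mm.
Time extruding: 1453423.1 / 88.1 → 16497.4 s.
Converting: 16497.4 s = 4.58 hours.

4.58 hours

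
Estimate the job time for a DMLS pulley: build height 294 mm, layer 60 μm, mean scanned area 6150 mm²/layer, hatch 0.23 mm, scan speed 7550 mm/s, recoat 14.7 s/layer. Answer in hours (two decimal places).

Layers = ⌈294/0.06⌉ = 4900.
Hatch length per layer = 6150 / 0.23 = 26739.1 mm.
Laser time per layer = 26739.1 / 7550, so 3.5416 s.
Layer cycle = 3.5416 + 14.7, so 18.2416 s.
Build time = 4900 × 18.2416 = 89383.84 s = 24.83 hours.

24.83 hours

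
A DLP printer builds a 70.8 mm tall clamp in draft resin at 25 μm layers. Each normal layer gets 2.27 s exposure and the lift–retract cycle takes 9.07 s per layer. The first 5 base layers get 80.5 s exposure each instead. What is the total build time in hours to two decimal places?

Layer count = ceil(70.8 / 0.025) = 2832.
Burn-in layers: 5 × (80.5 + 9.07) → 447.85 s.
Regular layers = 2827 × (2.27 + 9.07), so 32058.18 s.
Sum: 447.85 + 32058.18 = 32506.03 s → 9.03 hours.

9.03 hours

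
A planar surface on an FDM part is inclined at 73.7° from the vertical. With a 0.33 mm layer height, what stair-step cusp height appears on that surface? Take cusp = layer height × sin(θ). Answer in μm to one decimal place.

316.7 μm

Cusp = layer height × sin(73.7°) = 0.33 × 0.9598 = 0.316734 mm = 316.7 μm.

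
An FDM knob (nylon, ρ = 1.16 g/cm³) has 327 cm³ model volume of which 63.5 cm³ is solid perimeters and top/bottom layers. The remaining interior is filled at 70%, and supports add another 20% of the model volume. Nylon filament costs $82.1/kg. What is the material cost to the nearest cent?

$29.84

Interior volume = 327 − 63.5 = 263.5 cm³.
Infill volume = 0.70 × 263.5 = 184.45 cm³.
Support = 0.20 × 327, so 65.4 cm³.
Total extruded: 63.5 + 184.45 + 65.4 → 313.35 cm³.
Mass: 313.35 × 1.16 → 363.486 g.
At $82.1/kg: 363.486/1000 × 82.1 = $29.84.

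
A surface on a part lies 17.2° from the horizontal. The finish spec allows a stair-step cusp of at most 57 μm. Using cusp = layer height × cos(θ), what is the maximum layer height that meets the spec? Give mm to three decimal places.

0.060 mm

t = h_c / cos θ = 0.057 / 0.9553 = 0.060 mm.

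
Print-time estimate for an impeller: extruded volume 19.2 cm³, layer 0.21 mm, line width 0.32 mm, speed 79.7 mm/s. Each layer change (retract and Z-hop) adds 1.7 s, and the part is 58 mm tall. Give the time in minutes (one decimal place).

Line area = 0.21 × 0.32, so 0.0672 mm².
Toolpath length = 19.2 cm³ / 0.0672 mm² = 19200 / 0.0672 = 285714.3 mm.
Extrusion time: 285714.3 / 79.7 → 3584.9 s.
Layer count = ceil(58 / 0.21) = 277.
Layer-change overhead: 277 × 1.7 → 470.9 s.
Altogether 3584.9 + 470.9 = 4055.8 s, i.e. 67.6 minutes.

67.6 minutes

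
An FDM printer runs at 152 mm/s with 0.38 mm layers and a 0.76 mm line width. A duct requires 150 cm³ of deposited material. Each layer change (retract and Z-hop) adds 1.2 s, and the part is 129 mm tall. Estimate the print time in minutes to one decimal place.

63.8 minutes

Extrusion cross-section = 0.38 × 0.76, so 0.2888 mm².
Total extruded path = 150000/0.2888 = 519390.6 mm.
Extrusion time = 519390.6 / 152, so 3417 s.
Layer count = ceil(129 / 0.38) = 340.
Z-hop total = 340 × 1.2, so 408 s.
Altogether 3417 + 408 = 3825 s, i.e. 63.8 minutes.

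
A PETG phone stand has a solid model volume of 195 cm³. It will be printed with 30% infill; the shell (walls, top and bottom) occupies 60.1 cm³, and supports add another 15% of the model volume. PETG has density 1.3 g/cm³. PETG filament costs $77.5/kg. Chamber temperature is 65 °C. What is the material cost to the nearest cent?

Infill region = 195 − 60.1 = 134.9 cm³.
Deposited infill: 0.30 × 134.9 → 40.47 cm³.
Support = 0.15 × 195 = 29.25 cm³.
Total extruded = 60.1 + 40.47 + 29.25, so 129.82 cm³.
Mass = 129.82 × 1.3 = 168.766 g.
At $77.5/kg: 168.766/1000 × 77.5 = $13.08.

$13.08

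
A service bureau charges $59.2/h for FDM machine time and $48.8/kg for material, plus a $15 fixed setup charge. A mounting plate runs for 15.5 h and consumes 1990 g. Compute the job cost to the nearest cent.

$1029.71

Machine cost: 59.2 × 15.5 → $917.60.
Material cost = 48.8 × 1990/1000 = $97.112.
Total = 917.60 + 97.112 + 15 = 1029.712 ≈ $1029.71.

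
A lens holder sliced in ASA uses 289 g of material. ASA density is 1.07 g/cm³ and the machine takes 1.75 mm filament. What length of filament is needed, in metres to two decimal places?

Volume = 289 g / 1.07 g·cm⁻³ = 270.0935 cm³ = 270093.5 mm³.
A = π r² = π × 0.875² = 2.4053 mm².
Length = 270093.5 / 2.4053 = 112290.98 mm = 112.29 m.

112.29 m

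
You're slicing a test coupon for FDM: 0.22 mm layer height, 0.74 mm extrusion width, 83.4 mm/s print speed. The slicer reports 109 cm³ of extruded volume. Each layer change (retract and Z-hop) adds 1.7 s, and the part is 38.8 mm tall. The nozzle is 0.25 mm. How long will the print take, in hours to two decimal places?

Extrusion cross-section = 0.22 × 0.74 = 0.1628 mm².
Toolpath length = 109 cm³ / 0.1628 mm² = 109000 / 0.1628 = 669533.2 mm.
Time extruding = 669533.2 / 83.4, so 8028 s.
Layer count = ceil(38.8 / 0.22) = 177.
Non-print overhead = 177 × 1.7 = 300.9 s.
Altogether 8028 + 300.9 = 8328.9 s, i.e. 2.31 hours.

2.31 hours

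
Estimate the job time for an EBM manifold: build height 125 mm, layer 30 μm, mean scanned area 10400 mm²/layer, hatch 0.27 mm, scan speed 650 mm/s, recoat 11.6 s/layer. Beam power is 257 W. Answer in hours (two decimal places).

Layers = ⌈125/0.03⌉ = 4167.
Scan path per layer = 10400 / 0.27 = 38518.5 mm.
Scan time per layer = 38518.5 / 650 = 59.2592 s.
Time per layer = 59.2592 + 11.6, so 70.8592 s.
Total: 4167 × 70.8592 s = 295270.2864 s → 82.02 hours.

82.02 hours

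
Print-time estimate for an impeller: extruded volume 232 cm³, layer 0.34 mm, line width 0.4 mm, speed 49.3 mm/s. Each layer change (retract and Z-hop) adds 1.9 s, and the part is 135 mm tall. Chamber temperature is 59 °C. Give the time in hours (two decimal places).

9.82 hours

Extrusion cross-section = 0.34 × 0.4 = 0.136 mm².
Toolpath length = 232 cm³ / 0.136 mm² = 232000 / 0.136 = 1705882.4 mm.
Print-move time = 1705882.4 / 49.3 = 34602.1 s.
Layers = ⌈135/0.34⌉ = 398.
Non-print overhead = 398 × 1.9, so 756.2 s.
Altogether 34602.1 + 756.2 = 35358.3 s, i.e. 9.82 hours.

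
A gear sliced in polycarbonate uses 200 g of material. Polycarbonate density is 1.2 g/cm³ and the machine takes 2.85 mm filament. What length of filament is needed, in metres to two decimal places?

Volume = 200 g / 1.2 g·cm⁻³ = 166.6667 cm³ = 166666.7 mm³.
Cross-section of 2.85 mm filament: π·(2.85/2)² = 6.3794 mm².
Length = 166666.7 / 6.3794 = 26125.76 mm = 26.13 m.

26.13 m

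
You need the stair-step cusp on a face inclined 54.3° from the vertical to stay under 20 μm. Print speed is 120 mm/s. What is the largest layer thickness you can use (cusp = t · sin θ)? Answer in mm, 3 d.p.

t = h_c / sin θ = 0.02 / 0.8121 = 0.025 mm.

0.025 mm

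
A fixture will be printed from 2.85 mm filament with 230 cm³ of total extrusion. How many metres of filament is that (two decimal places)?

Cross-section of 2.85 mm filament: π·(2.85/2)² = 6.3794 mm².
Length = 230 cm³ / 6.3794 mm² = 230000 / 6.3794 = 36053.55 mm = 36.05 m.

36.05 m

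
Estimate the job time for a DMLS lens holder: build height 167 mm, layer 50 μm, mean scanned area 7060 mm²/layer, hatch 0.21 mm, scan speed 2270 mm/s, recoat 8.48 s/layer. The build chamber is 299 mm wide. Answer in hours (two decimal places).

Layer count = ceil(167 / 0.05) = 3340.
Scan path per layer = 7060 / 0.21 = 33619 mm.
Per-layer scan time: 33619 / 2270 → 14.8101 s.
Layer cycle = 14.8101 + 8.48 = 23.2901 s.
3340 layers × 23.2901 s/layer = 77788.934 s, i.e. 21.61 hours.

21.61 hours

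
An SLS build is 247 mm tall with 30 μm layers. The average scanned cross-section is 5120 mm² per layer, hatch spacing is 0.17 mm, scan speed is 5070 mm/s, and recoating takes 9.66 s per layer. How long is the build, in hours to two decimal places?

Layer count = ceil(247 / 0.03) = 8234.
Hatch length per layer = 5120 / 0.17, so 30117.6 mm.
Per-layer scan time = 30117.6 / 5070, so 5.9404 s.
Layer cycle = 5.9404 + 9.66 = 15.6004 s.
Build time = 8234 × 15.6004 = 128453.6936 s = 35.68 hours.

35.68 hours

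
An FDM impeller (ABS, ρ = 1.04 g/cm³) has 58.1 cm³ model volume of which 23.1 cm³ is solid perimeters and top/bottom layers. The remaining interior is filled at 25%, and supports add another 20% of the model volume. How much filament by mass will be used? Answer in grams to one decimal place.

45.2 g

Interior volume: 58.1 − 23.1 → 35 cm³.
Infill volume: 0.25 × 35 → 8.75 cm³.
Support: 0.20 × 58.1 → 11.62 cm³.
Total printed volume = 23.1 + 8.75 + 11.62 = 43.47 cm³.
Mass = 43.47 × 1.04 = 45.2088 g.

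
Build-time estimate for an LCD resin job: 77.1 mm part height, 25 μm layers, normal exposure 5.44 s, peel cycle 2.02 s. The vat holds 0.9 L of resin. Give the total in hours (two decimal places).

6.39 hours

Layer count = ceil(77.1 / 0.025) = 3084.
Per-layer time: 5.44 + 2.02 → 7.46 s.
Build time: 3084 × 7.46 s = 23006.64 s, i.e. 6.39 hours.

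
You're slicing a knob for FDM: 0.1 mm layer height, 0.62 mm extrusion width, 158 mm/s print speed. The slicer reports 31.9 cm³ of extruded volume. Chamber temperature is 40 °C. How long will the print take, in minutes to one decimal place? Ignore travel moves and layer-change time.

54.3 minutes

Line area = 0.1 × 0.62 = 0.062 mm².
Total extruded path = 31900/0.062 = 514516.1 mm.
Extrusion time = 514516.1 / 158 = 3256.4 s.
3256.4 s = 54.3 minutes.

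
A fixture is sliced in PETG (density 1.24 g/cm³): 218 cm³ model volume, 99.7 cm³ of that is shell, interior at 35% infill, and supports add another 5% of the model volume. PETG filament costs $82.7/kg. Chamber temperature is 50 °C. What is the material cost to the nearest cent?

$15.59

Infill region = 218 − 99.7 = 118.3 cm³.
Infill volume = 0.35 × 118.3, so 41.405 cm³.
Support = 0.05 × 218 = 10.9 cm³.
Deposited volume = 99.7 + 41.405 + 10.9, so 152.005 cm³.
Mass = 152.005 × 1.24, so 188.4862 g.
At $82.7/kg: 188.4862/1000 × 82.7 = $15.59.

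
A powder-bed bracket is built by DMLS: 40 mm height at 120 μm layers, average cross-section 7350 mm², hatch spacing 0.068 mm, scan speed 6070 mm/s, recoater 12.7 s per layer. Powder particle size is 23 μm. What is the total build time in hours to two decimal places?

2.83 hours

Layer count = ceil(40 / 0.12) = 334.
Scan path per layer: 7350 / 0.068 → 108088.2 mm.
Laser time per layer = 108088.2 / 6070 = 17.807 s.
Per-layer time: 17.807 + 12.7 → 30.507 s.
Build time = 334 × 30.507 = 10189.338 s = 2.83 hours.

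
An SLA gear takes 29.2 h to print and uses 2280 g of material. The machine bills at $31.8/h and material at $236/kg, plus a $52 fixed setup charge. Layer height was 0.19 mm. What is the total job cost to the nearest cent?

$1518.64

Machine-time cost = 31.8 × 29.2 = $928.56.
Material cost = 236 × 2280/1000, so $538.08.
Adding setup: 928.56 + 538.08 + 52 → $1518.64.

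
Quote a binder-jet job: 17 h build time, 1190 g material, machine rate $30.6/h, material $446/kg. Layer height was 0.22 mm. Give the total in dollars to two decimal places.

$1050.94

Machine-time cost = 30.6 × 17 = $520.20.
Material charge = 446 × 1190/1000 = $530.74.
Total = 520.20 + 530.74 = $1050.94.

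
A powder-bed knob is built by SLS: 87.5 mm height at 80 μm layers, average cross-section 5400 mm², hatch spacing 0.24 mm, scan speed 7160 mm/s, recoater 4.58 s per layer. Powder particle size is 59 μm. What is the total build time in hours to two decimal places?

Layers = ⌈87.5/0.08⌉ = 1094.
Hatch length per layer: 5400 / 0.24 → 22500 mm.
Laser time per layer = 22500 / 7160 = 3.1425 s.
Time per layer: 3.1425 + 4.58 → 7.7225 s.
1094 layers × 7.7225 s/layer = 8448.415 s, i.e. 2.35 hours.

2.35 hours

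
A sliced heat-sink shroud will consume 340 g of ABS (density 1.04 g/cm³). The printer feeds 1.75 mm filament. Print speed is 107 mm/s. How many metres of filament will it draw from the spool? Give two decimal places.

135.92 m

Volume = 340 g / 1.04 g·cm⁻³ = 326.9231 cm³ = 326923.1 mm³.
Cross-section of 1.75 mm filament: π·(1.75/2)² = 2.4053 mm².
L = V/A = 326923.1/2.4053 = 135917.81 mm → 135.92 m.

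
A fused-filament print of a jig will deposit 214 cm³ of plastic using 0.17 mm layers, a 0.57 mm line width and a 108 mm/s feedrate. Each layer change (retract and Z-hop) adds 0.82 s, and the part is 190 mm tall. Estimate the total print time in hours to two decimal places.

5.93 hours

Extrusion cross-section = 0.17 × 0.57 = 0.0969 mm².
Path length: 214000 mm³ / 0.0969 mm² → 2208462.3 mm.
Print-move time: 2208462.3 / 108 → 20448.7 s.
Layers = ⌈190/0.17⌉ = 1118.
Z-hop total = 1118 × 0.82, so 916.76 s.
Altogether 20448.7 + 916.76 = 21365.46 s, i.e. 5.93 hours.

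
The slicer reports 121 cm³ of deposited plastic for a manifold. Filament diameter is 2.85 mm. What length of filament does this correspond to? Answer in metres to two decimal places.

18.97 m

A = π r² = π × 1.425² = 6.3794 mm².
L = 121000 mm³ / 6.3794 mm² = 18967.3 mm, i.e. 18.97 m.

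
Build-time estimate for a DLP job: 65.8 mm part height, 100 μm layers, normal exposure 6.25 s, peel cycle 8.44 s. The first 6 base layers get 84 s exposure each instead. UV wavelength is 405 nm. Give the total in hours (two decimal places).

2.81 hours

Layer count = ceil(65.8 / 0.1) = 658.
Burn-in layers = 6 × (84 + 8.44) = 554.64 s.
Remaining layers = 652 × (6.25 + 8.44) = 9577.88 s.
Total = 554.64 + 9577.88 = 10132.52 s = 2.81 hours.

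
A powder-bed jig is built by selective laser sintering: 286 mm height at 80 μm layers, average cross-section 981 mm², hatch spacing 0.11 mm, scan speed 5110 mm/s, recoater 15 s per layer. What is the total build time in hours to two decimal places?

16.63 hours

Layers = ⌈286/0.08⌉ = 3575.
Hatch length per layer: 981 / 0.11 → 8918.2 mm.
Per-layer scan time = 8918.2 / 5110 = 1.7452 s.
Time per layer = 1.7452 + 15, so 16.7452 s.
3575 layers × 16.7452 s/layer = 59864.09 s, i.e. 16.63 hours.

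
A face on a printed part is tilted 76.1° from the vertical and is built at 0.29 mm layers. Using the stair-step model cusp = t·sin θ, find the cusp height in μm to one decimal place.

281.5 μm

sin(76.1°) = 0.9707, so cusp = 0.29 × 0.9707 = 0.281503 mm → 281.5 μm.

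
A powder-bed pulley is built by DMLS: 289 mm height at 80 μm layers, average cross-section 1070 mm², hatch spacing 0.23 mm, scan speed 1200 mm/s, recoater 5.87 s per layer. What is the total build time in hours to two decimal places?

Layer count = ceil(289 / 0.08) = 3613.
Per-layer scan distance: 1070 / 0.23 → 4652.2 mm.
Laser time per layer = 4652.2 / 1200, so 3.8768 s.
Time per layer = 3.8768 + 5.87 = 9.7468 s.
Build time = 3613 × 9.7468 = 35215.1884 s = 9.78 hours.

9.78 hours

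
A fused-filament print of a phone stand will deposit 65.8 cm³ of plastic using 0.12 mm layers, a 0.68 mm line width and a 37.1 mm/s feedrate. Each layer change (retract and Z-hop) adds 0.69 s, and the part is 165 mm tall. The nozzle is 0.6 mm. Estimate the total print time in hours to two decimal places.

6.30 hours

Line area = 0.12 × 0.68, so 0.0816 mm².
Total extruded path = 65800/0.0816 = 806372.5 mm.
Print-move time = 806372.5 / 37.1, so 21735.1 s.
Layer count = ceil(165 / 0.12) = 1375.
Non-print overhead = 1375 × 0.69 = 948.75 s.
Total = 21735.1 + 948.75 = 22683.85 s = 6.30 hours.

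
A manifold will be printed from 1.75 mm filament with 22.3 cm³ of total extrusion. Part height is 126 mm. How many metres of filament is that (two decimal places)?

9.27 m

Filament cross-section = π × (1.75/2)² = 2.4053 mm².
L = 22300 mm³ / 2.4053 mm² = 9271.19 mm, i.e. 9.27 m.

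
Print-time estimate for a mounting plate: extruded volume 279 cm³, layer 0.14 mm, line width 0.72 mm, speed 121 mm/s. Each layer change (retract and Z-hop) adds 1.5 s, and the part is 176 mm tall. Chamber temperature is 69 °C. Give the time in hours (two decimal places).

6.88 hours

Line area = 0.14 × 0.72 = 0.1008 mm².
Total extruded path = 279000/0.1008 = 2767857.1 mm.
Time extruding: 2767857.1 / 121 → 22874.9 s.
Number of layers: 176 / 0.14 → 1258 (rounded up).
Layer-change overhead: 1258 × 1.5 → 1887 s.
Total = 22874.9 + 1887 = 24761.9 s = 6.88 hours.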